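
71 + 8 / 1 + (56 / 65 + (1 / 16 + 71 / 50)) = 422989 / 5200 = 81.34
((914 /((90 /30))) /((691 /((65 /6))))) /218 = 29705 /1355742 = 0.02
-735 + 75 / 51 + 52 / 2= -12028 / 17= -707.53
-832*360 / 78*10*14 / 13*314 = -168806400 / 13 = -12985107.69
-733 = -733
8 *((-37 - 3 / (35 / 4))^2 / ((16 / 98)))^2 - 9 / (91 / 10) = 583622928.21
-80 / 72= -1.11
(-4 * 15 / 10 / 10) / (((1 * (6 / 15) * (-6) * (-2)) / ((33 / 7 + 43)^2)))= -284.58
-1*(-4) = 4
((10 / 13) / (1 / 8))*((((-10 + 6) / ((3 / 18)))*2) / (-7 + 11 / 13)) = 48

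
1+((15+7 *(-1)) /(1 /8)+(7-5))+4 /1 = 71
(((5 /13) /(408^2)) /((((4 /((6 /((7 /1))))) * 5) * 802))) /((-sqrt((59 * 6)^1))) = -sqrt(354) /2867134652928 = -0.00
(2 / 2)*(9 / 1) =9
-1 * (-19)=19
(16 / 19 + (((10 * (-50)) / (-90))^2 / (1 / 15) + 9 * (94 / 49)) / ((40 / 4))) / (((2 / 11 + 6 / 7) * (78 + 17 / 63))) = 67557479 / 112426800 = 0.60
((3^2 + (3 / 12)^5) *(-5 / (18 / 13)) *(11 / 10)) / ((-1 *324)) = 1318031 / 11943936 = 0.11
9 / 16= 0.56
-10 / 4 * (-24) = 60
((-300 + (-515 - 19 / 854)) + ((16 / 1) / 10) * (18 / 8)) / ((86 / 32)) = -27718184 / 91805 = -301.92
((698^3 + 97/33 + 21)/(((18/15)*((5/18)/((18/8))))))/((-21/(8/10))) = -33666773178/385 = -87446164.10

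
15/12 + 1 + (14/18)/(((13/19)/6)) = 1415/156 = 9.07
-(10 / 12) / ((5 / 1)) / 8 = -1 / 48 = -0.02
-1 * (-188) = 188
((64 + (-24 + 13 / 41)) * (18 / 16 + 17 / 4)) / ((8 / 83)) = 5899557 / 2624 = 2248.31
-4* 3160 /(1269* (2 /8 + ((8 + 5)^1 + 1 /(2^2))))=-25280 /34263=-0.74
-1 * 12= -12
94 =94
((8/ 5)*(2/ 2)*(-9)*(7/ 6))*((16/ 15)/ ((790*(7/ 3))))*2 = -0.02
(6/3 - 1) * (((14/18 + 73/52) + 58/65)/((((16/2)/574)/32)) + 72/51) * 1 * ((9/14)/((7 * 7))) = 35101667/379015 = 92.61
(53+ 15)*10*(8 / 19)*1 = 286.32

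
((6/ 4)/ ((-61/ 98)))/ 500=-147/ 30500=-0.00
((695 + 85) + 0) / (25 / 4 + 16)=3120 / 89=35.06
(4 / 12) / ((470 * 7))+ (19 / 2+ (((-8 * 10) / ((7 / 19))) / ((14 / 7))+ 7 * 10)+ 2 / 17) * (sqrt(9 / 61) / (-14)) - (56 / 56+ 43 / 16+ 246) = -19715317 / 78960+ 20673 * sqrt(61) / 203252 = -248.89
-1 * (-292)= 292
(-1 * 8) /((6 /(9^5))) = -78732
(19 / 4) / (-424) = -19 / 1696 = -0.01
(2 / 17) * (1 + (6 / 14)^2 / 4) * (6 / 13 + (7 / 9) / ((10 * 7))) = 3239 / 55692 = 0.06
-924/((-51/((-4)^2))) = 4928/17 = 289.88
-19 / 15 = -1.27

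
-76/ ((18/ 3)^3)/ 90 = -19/ 4860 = -0.00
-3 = -3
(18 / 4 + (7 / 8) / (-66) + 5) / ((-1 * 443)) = -5009 / 233904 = -0.02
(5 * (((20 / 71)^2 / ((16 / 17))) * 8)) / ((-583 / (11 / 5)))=-3400 / 267173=-0.01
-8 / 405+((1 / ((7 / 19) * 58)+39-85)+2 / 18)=-45.86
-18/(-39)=6/13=0.46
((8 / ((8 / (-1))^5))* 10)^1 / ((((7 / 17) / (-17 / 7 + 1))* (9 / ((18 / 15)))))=85 / 75264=0.00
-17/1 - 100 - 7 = -124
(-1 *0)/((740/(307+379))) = 0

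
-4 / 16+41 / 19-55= -4035 / 76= -53.09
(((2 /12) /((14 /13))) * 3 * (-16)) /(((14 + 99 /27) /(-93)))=14508 /371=39.11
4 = 4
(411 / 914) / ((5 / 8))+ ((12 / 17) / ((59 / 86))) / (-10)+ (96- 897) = -366872547 / 458371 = -800.38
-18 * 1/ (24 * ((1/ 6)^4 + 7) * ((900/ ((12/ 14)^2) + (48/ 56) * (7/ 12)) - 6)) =-216/ 2458783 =-0.00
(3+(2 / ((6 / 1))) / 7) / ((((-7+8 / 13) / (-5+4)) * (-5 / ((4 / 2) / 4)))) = -0.05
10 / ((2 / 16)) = 80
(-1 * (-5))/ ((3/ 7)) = 35/ 3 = 11.67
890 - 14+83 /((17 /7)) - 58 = 14487 /17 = 852.18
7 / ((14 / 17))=17 / 2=8.50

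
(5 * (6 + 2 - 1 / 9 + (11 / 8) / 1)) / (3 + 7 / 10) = 16675 / 1332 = 12.52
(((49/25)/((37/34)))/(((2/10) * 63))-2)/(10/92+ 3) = -142232/238095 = -0.60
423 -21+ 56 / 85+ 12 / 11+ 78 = 450436 / 935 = 481.75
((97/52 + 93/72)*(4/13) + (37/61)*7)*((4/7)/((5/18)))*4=15490128/360815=42.93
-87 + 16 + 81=10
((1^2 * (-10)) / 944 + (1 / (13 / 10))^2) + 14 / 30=1253701 / 1196520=1.05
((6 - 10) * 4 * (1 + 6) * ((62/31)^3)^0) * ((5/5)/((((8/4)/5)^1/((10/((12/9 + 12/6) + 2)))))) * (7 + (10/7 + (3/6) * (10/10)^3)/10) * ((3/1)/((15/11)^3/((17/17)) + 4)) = -60314265/34796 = -1733.37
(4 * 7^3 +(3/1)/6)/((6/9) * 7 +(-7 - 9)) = -8235/68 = -121.10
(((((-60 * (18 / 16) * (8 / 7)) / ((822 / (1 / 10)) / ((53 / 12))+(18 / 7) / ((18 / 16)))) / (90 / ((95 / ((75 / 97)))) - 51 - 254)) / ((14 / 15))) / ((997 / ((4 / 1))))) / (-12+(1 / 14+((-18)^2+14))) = 7911999 / 4411039991521064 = 0.00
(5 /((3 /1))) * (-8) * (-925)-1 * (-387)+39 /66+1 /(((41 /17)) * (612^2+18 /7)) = 7520887258250 /591221763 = 12720.92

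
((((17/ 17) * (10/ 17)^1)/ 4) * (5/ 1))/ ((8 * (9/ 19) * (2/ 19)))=9025/ 4896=1.84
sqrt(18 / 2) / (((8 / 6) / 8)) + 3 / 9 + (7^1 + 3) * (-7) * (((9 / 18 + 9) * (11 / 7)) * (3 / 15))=-572 / 3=-190.67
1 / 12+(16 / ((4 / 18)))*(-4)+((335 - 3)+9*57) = 6685 / 12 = 557.08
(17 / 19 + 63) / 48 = 607 / 456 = 1.33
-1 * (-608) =608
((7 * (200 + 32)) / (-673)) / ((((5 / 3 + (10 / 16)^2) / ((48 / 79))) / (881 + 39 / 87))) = -13192445952 / 21000965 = -628.18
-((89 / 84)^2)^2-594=-29636301025 / 49787136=-595.26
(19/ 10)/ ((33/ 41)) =779/ 330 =2.36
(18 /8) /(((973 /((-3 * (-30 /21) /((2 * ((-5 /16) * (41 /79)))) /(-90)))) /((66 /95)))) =31284 /132644225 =0.00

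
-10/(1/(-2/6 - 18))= 550/3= 183.33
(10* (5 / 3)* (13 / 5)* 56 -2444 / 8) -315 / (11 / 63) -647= -329.92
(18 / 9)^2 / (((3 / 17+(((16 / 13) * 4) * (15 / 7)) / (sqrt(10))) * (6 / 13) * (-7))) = 522886 / 26559711 - 3125824 * sqrt(10) / 26559711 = -0.35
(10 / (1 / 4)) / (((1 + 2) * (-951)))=-40 / 2853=-0.01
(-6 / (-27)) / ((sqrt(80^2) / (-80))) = -2 / 9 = -0.22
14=14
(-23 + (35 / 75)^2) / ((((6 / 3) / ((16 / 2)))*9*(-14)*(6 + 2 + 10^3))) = 2563 / 3572100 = 0.00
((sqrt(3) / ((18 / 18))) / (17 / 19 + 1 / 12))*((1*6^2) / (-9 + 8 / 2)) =-8208*sqrt(3) / 1115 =-12.75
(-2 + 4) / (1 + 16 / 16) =1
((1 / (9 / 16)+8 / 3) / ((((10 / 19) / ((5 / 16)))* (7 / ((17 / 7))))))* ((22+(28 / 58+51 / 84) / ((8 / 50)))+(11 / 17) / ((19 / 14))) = 26.81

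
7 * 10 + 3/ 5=353/ 5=70.60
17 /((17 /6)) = 6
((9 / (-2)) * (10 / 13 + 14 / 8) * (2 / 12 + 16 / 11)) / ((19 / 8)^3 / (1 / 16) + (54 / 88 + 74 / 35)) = -981190 / 11588733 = -0.08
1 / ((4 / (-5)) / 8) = -10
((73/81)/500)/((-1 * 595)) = -73/24097500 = -0.00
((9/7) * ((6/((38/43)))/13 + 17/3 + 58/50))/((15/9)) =1225251/216125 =5.67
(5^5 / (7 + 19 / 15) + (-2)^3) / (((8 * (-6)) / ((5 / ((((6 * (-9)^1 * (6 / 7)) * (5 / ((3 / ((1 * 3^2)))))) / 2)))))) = 321181 / 2892672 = 0.11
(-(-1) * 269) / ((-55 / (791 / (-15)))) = 212779 / 825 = 257.91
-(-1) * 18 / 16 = 9 / 8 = 1.12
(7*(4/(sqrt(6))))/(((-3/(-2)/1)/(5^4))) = 17500*sqrt(6)/9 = 4762.90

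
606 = 606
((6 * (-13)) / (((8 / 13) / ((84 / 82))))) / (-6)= 3549 / 164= 21.64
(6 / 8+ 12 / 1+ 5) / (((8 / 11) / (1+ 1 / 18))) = 14839 / 576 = 25.76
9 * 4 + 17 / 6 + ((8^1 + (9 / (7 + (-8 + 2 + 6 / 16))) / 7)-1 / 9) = 66053 / 1386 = 47.66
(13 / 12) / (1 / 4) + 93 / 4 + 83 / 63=7283 / 252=28.90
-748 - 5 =-753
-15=-15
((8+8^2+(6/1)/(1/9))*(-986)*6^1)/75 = -248472/25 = -9938.88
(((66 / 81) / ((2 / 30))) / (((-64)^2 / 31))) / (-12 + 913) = 1705 / 16607232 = 0.00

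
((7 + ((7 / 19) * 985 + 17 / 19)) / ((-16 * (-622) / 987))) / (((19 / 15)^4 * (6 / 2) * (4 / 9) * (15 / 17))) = 1196856556875 / 98568548992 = 12.14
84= 84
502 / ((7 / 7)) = 502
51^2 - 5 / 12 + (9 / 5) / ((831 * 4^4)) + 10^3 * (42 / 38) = 74894861291 / 20209920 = 3705.85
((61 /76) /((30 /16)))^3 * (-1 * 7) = -12710936 /23149125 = -0.55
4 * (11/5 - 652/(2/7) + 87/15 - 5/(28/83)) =-64087/7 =-9155.29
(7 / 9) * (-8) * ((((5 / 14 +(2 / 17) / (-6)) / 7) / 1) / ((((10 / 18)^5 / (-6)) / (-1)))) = -12649608 / 371875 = -34.02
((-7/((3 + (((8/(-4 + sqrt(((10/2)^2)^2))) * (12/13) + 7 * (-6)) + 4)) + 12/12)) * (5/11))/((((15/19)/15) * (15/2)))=12103/50523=0.24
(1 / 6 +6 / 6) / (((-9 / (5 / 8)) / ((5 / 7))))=-25 / 432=-0.06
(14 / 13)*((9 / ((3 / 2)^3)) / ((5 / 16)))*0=0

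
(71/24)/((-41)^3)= -71/1654104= -0.00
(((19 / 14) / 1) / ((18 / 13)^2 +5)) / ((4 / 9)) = 28899 / 65464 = 0.44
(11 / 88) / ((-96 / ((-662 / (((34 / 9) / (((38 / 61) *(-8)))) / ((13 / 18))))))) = -81757 / 99552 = -0.82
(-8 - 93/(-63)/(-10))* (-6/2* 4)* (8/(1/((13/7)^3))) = 60145072/12005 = 5010.00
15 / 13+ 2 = 41 / 13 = 3.15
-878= -878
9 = 9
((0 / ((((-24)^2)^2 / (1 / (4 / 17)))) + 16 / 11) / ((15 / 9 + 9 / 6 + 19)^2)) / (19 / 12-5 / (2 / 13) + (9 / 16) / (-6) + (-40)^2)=55296 / 29308072717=0.00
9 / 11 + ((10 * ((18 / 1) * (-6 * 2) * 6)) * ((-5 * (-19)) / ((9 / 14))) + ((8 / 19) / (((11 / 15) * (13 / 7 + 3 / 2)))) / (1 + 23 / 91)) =-357447004217 / 186637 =-1915199.05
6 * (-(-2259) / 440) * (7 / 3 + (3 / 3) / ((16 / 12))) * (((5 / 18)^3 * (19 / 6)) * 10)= 22056625 / 342144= 64.47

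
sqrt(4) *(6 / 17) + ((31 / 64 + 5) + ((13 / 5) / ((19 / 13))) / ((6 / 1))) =2011411 / 310080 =6.49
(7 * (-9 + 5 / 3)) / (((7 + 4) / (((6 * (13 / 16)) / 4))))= -91 / 16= -5.69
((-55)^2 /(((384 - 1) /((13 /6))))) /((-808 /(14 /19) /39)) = -3578575 /5879816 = -0.61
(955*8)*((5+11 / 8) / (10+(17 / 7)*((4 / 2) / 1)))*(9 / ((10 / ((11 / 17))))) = 397089 / 208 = 1909.08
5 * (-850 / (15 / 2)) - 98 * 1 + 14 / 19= -37844 / 57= -663.93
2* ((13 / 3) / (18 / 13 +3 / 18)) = 676 / 121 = 5.59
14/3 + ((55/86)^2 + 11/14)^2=49002140603/8041019952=6.09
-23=-23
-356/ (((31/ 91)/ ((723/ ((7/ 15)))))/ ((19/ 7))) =-953622540/ 217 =-4394573.92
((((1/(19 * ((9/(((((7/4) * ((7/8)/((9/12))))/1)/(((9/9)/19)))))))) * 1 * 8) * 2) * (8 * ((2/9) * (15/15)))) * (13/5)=20384/1215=16.78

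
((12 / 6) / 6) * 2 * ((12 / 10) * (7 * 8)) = 224 / 5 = 44.80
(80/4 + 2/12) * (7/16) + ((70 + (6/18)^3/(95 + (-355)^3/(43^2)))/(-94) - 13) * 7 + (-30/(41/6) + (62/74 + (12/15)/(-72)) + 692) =412498072019741957/686299612920480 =601.05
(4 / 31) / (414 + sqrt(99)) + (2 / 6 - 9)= -15340046 / 1770069 - 4* sqrt(11) / 1770069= -8.67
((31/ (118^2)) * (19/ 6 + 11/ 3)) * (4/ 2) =1271/ 41772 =0.03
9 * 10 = 90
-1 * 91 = -91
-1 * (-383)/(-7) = -383/7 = -54.71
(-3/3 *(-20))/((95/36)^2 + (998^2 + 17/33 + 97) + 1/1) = 285120/14200536731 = 0.00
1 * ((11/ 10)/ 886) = 11/ 8860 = 0.00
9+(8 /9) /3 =251 /27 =9.30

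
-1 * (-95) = 95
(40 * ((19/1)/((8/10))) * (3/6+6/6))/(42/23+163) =32775/3791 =8.65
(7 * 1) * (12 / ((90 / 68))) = 952 / 15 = 63.47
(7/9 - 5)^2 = 1444/81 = 17.83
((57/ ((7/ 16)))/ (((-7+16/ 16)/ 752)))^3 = -1493427986366464/ 343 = -4354017452963.45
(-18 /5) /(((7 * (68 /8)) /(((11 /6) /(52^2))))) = -33 /804440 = -0.00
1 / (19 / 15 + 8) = 15 / 139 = 0.11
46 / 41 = 1.12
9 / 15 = 3 / 5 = 0.60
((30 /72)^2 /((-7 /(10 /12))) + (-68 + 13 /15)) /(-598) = 2030737 /18083520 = 0.11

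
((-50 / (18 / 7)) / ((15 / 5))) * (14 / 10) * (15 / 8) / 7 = -175 / 72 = -2.43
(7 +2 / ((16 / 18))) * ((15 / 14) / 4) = 555 / 224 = 2.48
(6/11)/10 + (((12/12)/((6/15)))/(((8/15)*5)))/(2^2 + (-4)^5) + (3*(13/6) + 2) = 511849/59840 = 8.55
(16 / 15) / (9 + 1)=8 / 75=0.11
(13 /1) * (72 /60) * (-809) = -63102 /5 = -12620.40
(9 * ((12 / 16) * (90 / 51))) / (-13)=-405 / 442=-0.92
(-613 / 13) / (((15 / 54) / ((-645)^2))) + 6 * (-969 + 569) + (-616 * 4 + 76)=-918146214 / 13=-70626631.85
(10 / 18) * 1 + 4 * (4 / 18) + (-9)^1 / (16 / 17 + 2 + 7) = 0.54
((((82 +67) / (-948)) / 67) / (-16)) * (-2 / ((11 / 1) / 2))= -149 / 2794704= -0.00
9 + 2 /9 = 9.22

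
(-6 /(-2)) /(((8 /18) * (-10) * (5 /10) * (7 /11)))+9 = 963 /140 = 6.88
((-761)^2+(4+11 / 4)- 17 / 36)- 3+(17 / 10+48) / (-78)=1355149319 / 2340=579123.64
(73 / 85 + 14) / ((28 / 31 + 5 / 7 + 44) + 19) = 91357 / 397290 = 0.23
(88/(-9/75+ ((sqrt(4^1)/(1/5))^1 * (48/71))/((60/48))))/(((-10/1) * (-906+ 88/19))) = 148390/80380881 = 0.00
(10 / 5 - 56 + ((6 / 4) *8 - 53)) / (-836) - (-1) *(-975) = -42895 / 44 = -974.89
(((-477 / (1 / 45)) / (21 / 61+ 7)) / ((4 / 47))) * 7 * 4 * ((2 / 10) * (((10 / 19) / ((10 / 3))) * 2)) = -60730.42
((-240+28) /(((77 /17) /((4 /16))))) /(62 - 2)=-901 /4620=-0.20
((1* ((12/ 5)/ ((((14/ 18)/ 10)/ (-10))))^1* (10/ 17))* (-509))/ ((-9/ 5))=-6108000/ 119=-51327.73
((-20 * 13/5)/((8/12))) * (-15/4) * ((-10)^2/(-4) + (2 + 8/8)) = -6435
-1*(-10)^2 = -100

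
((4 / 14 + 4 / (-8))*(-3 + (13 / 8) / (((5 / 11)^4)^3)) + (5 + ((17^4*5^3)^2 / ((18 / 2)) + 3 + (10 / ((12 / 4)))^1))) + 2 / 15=2980365116516137811645929 / 246093750000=12110689997271.93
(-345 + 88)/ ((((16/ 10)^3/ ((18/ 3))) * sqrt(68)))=-96375 * sqrt(17)/ 8704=-45.65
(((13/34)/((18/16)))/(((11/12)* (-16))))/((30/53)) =-689/16830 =-0.04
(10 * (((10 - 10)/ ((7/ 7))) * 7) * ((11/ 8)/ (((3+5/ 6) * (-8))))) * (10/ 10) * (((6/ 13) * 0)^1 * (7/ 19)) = 0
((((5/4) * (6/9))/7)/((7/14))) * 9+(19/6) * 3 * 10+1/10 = 6807/70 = 97.24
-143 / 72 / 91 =-11 / 504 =-0.02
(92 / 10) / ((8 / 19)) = 437 / 20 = 21.85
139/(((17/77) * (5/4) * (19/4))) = 171248/1615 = 106.04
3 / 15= 0.20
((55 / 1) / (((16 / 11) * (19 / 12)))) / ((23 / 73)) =132495 / 1748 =75.80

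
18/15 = 6/5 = 1.20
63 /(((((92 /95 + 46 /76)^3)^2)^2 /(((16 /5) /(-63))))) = -7082607741011715200000000000 /510568785444411275443565936401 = -0.01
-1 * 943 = -943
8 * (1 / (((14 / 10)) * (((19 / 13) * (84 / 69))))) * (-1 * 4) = -11960 / 931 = -12.85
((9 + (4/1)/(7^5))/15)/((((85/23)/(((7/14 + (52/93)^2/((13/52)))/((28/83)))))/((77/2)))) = 96186256050973/2965420357200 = 32.44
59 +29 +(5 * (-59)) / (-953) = 84159 / 953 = 88.31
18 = 18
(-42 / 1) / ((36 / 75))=-175 / 2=-87.50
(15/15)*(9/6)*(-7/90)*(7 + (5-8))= -7/15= -0.47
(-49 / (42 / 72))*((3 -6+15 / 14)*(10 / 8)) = 405 / 2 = 202.50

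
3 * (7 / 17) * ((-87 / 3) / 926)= -609 / 15742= -0.04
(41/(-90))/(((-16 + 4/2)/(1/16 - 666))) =-87371/4032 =-21.67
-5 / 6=-0.83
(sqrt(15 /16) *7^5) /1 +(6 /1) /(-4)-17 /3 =-43 /6 +16807 *sqrt(15) /4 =16266.14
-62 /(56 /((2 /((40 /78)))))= -1209 /280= -4.32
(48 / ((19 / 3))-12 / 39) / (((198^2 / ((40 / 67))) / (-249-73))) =-5783120 / 162196749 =-0.04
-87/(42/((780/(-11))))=11310/77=146.88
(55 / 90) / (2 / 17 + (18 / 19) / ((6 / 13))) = 3553 / 12618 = 0.28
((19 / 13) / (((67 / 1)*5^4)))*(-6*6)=-684 / 544375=-0.00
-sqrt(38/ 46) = -sqrt(437)/ 23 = -0.91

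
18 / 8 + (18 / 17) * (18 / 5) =2061 / 340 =6.06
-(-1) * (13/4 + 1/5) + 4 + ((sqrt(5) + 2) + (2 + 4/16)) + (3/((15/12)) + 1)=sqrt(5) + 151/10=17.34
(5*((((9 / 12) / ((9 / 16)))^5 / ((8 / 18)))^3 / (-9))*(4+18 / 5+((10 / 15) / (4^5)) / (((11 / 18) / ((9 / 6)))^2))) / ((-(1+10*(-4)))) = -77181452288 / 835956693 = -92.33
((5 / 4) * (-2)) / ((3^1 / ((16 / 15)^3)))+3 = 4027 / 2025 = 1.99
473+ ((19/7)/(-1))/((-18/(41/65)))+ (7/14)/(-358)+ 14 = 1428168527/2932020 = 487.09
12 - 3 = 9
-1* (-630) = 630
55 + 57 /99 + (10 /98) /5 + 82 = 222493 /1617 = 137.60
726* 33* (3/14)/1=35937/7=5133.86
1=1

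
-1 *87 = -87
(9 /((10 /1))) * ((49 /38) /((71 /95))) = 441 /284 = 1.55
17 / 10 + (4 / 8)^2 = 39 / 20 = 1.95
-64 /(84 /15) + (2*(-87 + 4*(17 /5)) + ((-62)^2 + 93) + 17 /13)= 1719936 /455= 3780.08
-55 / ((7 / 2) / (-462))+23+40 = 7323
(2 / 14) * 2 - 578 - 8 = -4100 / 7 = -585.71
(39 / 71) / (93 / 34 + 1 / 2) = 663 / 3905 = 0.17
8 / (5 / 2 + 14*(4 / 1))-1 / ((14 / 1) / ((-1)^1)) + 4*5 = 33101 / 1638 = 20.21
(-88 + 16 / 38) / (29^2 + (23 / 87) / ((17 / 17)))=-5568 / 53485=-0.10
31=31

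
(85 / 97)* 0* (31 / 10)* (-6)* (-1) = 0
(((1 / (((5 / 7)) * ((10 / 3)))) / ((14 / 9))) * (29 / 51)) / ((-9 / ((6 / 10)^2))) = -261 / 42500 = -0.01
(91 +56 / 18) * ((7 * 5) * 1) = 29645 / 9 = 3293.89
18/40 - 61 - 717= -15551/20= -777.55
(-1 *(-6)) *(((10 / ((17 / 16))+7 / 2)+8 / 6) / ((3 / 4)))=5812 / 51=113.96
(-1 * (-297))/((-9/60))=-1980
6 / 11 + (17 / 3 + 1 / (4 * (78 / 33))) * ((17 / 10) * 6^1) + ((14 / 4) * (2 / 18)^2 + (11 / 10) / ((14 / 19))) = 197709103 / 3243240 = 60.96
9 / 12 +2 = 11 / 4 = 2.75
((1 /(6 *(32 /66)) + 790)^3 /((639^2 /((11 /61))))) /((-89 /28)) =-1245629055222167 /18159818416128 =-68.59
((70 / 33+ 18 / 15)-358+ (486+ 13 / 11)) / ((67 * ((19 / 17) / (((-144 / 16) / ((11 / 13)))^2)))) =200.19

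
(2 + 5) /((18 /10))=35 /9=3.89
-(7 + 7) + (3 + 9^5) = 59038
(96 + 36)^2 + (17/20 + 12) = 348737/20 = 17436.85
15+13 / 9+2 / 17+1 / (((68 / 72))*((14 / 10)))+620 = 682568 / 1071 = 637.32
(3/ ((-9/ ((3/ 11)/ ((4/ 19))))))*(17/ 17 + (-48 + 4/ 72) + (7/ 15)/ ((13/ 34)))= 1016443/ 51480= 19.74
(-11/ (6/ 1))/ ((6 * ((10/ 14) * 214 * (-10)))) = 77/ 385200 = 0.00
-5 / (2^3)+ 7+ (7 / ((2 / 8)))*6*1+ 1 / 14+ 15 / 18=175.28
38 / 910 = 19 / 455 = 0.04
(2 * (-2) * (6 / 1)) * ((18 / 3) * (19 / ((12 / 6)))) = -1368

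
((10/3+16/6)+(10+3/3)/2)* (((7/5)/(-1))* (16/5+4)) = -2898/25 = -115.92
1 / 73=0.01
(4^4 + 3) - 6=253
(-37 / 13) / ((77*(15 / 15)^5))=-37 / 1001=-0.04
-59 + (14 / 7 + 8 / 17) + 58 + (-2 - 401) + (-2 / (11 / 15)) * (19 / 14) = -530447 / 1309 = -405.23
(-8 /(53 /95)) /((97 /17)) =-12920 /5141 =-2.51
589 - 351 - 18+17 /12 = 2657 /12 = 221.42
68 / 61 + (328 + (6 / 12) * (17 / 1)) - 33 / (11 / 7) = 38627 / 122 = 316.61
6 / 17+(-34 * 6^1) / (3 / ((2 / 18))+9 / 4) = -4390 / 663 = -6.62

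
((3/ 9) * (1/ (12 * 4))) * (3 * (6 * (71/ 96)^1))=71/ 768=0.09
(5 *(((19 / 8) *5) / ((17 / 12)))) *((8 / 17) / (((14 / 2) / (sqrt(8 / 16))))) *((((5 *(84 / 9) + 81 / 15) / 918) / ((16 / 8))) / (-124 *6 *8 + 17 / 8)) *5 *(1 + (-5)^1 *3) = 2967800 *sqrt(2) / 6314054949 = 0.00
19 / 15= 1.27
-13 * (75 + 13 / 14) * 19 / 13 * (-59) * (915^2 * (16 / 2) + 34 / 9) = 5130808091413 / 9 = 570089787934.78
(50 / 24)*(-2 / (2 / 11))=-275 / 12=-22.92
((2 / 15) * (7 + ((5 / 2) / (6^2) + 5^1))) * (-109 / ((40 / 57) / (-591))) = 354540703 / 2400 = 147725.29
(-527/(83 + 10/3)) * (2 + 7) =-14229/259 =-54.94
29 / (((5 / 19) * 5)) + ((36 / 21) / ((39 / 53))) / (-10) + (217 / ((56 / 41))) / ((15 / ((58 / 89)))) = 69755393 / 2429700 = 28.71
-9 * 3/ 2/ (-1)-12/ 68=453/ 34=13.32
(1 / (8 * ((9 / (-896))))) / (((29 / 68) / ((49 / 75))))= -373184 / 19575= -19.06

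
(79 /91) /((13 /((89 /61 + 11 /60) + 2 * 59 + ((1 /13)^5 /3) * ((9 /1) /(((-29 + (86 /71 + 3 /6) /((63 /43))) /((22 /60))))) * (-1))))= 32303372231412671 /4043156768933100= 7.99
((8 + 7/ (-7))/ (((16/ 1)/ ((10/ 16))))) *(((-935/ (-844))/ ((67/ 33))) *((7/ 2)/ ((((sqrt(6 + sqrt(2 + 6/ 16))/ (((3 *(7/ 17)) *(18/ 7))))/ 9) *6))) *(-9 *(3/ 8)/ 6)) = -324168075/ (115810304 *sqrt(sqrt(38) + 24)) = -0.51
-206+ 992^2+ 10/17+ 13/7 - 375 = 117034768/119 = 983485.45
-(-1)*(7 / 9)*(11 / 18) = 77 / 162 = 0.48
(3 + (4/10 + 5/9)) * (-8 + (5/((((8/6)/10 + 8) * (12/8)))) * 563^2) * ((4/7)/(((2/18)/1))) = 5641700744/2135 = 2642482.78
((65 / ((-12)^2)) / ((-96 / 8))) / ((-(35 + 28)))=65 / 108864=0.00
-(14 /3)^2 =-196 /9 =-21.78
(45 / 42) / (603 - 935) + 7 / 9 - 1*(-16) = 701713 / 41832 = 16.77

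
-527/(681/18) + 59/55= -160517/12485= -12.86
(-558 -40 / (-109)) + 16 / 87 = -5286290 / 9483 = -557.45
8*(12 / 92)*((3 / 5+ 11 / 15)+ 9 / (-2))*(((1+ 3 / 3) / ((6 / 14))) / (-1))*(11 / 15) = 11704 / 1035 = 11.31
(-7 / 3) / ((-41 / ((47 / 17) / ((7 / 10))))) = 470 / 2091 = 0.22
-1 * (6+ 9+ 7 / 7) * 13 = -208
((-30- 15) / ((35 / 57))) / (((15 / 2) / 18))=-6156 / 35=-175.89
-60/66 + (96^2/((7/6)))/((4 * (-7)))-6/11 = -152848/539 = -283.58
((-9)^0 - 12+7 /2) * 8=-60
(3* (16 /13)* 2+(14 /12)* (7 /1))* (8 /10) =2426 /195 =12.44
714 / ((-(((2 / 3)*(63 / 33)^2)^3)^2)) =-53353282404257 / 15375692753568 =-3.47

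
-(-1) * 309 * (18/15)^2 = 11124/25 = 444.96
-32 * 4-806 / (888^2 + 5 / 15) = -302803442 / 2365633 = -128.00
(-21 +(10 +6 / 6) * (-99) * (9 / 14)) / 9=-3365 / 42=-80.12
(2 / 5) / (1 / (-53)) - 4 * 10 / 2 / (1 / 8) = -906 / 5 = -181.20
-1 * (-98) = 98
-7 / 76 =-0.09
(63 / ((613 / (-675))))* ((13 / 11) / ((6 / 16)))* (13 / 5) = -3832920 / 6743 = -568.43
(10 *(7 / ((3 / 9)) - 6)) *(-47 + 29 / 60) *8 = -55820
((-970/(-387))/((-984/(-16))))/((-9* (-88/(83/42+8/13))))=686275/5146048908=0.00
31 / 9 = 3.44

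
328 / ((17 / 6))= 1968 / 17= 115.76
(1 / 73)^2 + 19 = 101252 / 5329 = 19.00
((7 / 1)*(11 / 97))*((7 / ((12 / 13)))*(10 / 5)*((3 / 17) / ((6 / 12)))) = 7007 / 1649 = 4.25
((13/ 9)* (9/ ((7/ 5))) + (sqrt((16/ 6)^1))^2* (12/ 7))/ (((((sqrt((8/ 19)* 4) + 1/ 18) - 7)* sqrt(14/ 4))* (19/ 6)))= -0.41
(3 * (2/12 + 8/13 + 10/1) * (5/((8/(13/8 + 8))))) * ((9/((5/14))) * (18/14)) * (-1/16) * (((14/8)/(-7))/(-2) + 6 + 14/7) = -26226585/8192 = -3201.49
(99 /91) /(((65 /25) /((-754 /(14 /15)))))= -215325 /637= -338.03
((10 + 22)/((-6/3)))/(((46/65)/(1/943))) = -520/21689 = -0.02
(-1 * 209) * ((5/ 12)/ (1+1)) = -43.54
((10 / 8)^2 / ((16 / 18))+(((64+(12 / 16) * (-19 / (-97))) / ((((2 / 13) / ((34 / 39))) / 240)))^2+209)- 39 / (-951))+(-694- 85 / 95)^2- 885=1049002874982739795493 / 137822429824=7611263829.28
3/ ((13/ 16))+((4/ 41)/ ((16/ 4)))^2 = 3.69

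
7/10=0.70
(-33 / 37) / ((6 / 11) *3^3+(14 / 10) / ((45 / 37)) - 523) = 81675 / 46439662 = 0.00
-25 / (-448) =25 / 448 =0.06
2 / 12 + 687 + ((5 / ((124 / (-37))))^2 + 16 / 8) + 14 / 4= 32054003 / 46128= 694.89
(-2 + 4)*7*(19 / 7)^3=279.96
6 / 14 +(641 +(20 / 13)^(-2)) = 1797183 / 2800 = 641.85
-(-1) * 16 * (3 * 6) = 288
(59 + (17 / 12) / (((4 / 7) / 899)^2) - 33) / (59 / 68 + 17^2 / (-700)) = 2002878364375 / 259776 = 7710020.80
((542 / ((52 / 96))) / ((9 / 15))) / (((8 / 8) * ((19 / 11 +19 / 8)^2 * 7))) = 167889920 / 11859211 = 14.16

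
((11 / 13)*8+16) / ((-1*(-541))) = 296 / 7033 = 0.04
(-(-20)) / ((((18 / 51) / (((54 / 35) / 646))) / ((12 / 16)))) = 27 / 266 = 0.10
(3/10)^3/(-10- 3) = -27/13000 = -0.00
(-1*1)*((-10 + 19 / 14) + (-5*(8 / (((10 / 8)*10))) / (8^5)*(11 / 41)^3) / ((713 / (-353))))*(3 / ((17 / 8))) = 91330879344177 / 7485107311360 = 12.20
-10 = -10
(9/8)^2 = 81/64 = 1.27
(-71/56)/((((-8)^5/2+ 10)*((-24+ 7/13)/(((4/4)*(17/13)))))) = -1207/279667920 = -0.00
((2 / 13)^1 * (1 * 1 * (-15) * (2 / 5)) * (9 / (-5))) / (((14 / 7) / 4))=216 / 65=3.32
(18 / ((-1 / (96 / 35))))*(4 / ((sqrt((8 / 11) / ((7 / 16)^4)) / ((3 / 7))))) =-81*sqrt(22) / 20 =-19.00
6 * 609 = 3654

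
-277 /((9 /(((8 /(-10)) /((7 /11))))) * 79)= 12188 /24885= 0.49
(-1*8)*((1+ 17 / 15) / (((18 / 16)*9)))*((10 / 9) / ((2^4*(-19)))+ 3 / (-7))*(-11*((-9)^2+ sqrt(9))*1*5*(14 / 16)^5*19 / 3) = -765205903 / 69984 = -10934.01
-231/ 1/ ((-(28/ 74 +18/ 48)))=68376/ 223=306.62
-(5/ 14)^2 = -0.13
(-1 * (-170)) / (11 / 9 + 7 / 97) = 14841 / 113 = 131.34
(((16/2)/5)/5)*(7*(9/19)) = 1.06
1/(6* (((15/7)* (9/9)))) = 7/90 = 0.08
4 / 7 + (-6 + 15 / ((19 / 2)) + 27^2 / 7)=100.29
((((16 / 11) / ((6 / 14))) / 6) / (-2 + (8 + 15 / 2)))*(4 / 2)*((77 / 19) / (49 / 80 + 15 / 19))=125440 / 517833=0.24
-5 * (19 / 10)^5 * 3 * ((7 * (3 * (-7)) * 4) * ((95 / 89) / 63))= 329321167 / 89000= 3700.24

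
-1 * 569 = -569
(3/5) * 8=24/5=4.80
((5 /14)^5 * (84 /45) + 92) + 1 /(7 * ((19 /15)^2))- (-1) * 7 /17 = 32715679769 /353638488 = 92.51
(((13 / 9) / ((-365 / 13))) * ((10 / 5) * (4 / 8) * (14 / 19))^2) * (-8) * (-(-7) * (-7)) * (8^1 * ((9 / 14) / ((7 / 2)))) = -16.09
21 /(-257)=-21 /257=-0.08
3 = 3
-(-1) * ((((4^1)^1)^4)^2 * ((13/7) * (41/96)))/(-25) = -1091584/525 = -2079.21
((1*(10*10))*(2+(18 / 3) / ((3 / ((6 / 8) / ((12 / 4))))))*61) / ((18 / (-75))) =-190625 / 3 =-63541.67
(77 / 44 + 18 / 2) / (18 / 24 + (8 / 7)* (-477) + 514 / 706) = -106253 / 5373583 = -0.02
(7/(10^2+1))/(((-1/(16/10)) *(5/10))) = -112/505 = -0.22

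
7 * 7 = 49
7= 7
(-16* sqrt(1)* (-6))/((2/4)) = 192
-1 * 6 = -6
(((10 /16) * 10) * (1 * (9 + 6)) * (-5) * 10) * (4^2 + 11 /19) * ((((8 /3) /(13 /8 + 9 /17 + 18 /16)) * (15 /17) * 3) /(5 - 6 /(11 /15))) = 52572.57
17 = 17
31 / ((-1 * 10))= -31 / 10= -3.10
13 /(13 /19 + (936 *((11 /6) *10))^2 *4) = 19 /1721491201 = 0.00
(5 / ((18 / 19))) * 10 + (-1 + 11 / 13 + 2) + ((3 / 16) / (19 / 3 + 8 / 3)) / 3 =102269 / 1872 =54.63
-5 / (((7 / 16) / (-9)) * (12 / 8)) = 480 / 7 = 68.57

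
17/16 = 1.06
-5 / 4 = -1.25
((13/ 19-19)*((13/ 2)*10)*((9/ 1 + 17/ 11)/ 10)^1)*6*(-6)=9446112/ 209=45196.71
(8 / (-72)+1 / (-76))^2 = 7225 / 467856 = 0.02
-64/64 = -1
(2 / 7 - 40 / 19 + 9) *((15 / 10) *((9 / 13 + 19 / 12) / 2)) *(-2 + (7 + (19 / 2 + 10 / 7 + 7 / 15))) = 233452615 / 1161888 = 200.93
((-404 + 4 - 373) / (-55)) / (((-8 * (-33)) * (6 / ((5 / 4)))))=773 / 69696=0.01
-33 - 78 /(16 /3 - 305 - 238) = -52995 /1613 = -32.85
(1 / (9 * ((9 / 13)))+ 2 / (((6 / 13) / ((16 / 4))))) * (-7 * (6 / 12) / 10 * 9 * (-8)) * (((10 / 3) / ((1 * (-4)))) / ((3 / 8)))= -79352 / 81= -979.65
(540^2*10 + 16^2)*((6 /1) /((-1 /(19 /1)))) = -332453184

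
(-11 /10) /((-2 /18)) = 9.90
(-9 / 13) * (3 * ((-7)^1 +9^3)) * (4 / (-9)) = 8664 / 13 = 666.46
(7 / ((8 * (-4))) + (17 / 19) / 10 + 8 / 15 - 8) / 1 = -13855 / 1824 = -7.60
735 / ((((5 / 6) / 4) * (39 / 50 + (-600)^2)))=58800 / 6000013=0.01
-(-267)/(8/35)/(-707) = -1335/808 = -1.65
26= 26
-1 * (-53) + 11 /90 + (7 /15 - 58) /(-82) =19861 /369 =53.82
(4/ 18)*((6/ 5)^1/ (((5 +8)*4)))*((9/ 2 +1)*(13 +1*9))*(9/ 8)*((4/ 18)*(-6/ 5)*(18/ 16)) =-0.21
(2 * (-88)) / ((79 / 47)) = -8272 / 79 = -104.71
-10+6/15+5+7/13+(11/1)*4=2596/65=39.94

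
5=5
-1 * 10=-10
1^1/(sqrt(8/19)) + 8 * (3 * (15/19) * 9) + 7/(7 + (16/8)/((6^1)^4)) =173.07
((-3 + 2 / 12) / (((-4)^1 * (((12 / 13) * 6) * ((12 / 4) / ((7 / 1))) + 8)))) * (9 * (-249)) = -1155609 / 7552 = -153.02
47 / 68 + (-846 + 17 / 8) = -114673 / 136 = -843.18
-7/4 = -1.75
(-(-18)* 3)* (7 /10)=189 /5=37.80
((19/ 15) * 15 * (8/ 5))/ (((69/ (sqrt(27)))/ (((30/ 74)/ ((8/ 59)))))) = 6.84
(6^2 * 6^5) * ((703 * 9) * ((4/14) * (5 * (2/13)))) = 389264850.99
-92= -92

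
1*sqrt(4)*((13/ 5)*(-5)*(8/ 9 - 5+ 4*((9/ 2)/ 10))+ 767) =1594.09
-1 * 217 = -217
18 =18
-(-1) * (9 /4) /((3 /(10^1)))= 7.50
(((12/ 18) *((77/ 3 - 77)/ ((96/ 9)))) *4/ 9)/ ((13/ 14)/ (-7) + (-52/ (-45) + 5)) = -18865/ 79683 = -0.24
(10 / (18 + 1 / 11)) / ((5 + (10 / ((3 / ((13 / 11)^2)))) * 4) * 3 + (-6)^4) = 13310 / 32912809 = 0.00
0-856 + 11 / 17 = -14541 / 17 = -855.35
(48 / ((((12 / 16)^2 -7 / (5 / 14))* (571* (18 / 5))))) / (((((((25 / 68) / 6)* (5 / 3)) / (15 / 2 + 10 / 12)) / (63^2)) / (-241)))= 83256284160 / 869633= 95737.26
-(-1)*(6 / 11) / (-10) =-3 / 55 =-0.05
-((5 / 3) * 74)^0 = -1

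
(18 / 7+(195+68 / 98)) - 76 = 5991 / 49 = 122.27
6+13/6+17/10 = 148/15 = 9.87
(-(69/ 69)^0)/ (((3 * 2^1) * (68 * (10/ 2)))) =-1/ 2040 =-0.00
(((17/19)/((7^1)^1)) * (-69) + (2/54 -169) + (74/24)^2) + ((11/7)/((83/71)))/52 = -10430645227/61995024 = -168.25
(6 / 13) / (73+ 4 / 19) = 0.01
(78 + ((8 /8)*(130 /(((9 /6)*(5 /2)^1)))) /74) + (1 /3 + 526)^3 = 145662697333 /999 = 145808505.84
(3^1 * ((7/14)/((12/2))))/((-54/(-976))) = 122/27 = 4.52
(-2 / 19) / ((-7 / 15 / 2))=60 / 133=0.45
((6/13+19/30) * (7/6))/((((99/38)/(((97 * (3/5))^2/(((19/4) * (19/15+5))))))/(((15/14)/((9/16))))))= 32141144/302445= 106.27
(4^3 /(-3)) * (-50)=3200 /3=1066.67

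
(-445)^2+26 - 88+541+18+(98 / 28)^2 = 794137 / 4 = 198534.25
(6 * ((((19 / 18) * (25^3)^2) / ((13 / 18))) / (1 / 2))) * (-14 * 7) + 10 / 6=-16365234374935 / 39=-419621394229.10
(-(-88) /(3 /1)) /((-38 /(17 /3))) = -748 /171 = -4.37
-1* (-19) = 19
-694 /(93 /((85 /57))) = -58990 /5301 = -11.13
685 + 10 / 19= 685.53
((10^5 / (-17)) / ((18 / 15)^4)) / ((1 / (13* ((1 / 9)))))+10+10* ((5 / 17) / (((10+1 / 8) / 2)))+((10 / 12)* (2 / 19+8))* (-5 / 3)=-965003005 / 235467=-4098.25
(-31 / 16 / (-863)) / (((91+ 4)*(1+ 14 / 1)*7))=31 / 137734800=0.00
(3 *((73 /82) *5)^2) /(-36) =-133225 /80688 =-1.65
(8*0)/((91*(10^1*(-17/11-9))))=0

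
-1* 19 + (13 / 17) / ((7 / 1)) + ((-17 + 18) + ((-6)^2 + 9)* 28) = 1242.11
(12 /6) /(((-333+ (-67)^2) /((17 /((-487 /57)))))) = -969 /1011986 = -0.00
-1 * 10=-10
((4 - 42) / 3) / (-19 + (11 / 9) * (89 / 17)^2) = -16473 / 18856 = -0.87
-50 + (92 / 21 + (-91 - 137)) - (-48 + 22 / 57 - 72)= -61448 / 399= -154.01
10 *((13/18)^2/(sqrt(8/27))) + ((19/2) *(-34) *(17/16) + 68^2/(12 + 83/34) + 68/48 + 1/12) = -168841/7856 + 845 *sqrt(6)/216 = -11.91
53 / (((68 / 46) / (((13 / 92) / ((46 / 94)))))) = 32383 / 3128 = 10.35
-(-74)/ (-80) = -37/ 40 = -0.92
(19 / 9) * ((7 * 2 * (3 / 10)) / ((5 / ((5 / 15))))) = 133 / 225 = 0.59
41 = 41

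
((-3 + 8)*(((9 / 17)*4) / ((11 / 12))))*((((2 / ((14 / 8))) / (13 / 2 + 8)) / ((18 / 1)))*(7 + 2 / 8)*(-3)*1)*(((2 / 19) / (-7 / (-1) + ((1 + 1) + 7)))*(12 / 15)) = -144 / 24871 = -0.01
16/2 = 8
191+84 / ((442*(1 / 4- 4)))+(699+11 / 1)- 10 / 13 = 994699 / 1105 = 900.18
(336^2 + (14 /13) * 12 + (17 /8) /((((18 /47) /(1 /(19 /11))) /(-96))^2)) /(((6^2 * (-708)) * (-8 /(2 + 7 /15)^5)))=57721927073445293 /817495023150000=70.61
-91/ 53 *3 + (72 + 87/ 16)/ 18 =-4319/ 5088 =-0.85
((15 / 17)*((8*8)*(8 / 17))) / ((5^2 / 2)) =3072 / 1445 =2.13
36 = 36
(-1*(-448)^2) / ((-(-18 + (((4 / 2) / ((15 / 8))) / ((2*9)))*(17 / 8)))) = -27095040 / 2413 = -11228.78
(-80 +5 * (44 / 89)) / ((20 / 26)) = -8970 / 89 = -100.79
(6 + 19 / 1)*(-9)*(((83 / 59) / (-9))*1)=2075 / 59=35.17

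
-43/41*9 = -387/41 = -9.44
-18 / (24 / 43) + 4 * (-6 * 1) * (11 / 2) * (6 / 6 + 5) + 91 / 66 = -108619 / 132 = -822.87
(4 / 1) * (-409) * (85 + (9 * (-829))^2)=-91070567416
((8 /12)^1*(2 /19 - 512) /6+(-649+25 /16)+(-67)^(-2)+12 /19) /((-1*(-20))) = -2880855239 /81879360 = -35.18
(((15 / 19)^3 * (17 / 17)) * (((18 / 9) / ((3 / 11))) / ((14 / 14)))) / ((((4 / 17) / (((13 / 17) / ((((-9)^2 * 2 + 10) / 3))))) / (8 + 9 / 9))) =4343625 / 2359496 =1.84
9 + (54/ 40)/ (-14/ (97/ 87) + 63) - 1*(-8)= 555413/ 32620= 17.03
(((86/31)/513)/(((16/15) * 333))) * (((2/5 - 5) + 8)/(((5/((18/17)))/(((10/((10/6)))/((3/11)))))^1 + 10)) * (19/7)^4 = 55153219/200514881070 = 0.00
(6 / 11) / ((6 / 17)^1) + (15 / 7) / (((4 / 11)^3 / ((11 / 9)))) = 828103 / 14784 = 56.01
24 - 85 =-61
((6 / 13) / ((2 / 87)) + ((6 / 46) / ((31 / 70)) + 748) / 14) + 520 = 38509782 / 64883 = 593.53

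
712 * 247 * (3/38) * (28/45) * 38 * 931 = 305628183.47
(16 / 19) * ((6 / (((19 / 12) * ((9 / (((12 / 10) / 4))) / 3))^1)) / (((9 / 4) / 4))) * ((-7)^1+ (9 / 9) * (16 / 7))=-33792 / 12635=-2.67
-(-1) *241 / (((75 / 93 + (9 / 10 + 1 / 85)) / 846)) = 214895844 / 1811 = 118661.43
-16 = -16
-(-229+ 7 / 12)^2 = -7513081 / 144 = -52174.17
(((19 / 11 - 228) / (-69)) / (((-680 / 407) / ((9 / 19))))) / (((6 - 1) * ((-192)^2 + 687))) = -4847 / 978829400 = -0.00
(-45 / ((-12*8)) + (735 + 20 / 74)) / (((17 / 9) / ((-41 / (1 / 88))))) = -1405348.09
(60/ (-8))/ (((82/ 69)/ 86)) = -44505/ 82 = -542.74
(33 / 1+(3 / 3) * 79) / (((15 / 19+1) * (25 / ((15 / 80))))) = 399 / 850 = 0.47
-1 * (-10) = 10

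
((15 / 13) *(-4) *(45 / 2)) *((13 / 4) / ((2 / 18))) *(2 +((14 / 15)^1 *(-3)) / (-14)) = -13365 / 2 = -6682.50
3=3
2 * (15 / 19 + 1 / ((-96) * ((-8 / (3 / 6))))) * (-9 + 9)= 0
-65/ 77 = -0.84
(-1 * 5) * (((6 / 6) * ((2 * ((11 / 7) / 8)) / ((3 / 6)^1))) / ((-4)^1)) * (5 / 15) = 55 / 168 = 0.33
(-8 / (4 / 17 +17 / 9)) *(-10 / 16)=153 / 65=2.35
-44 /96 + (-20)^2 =9589 /24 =399.54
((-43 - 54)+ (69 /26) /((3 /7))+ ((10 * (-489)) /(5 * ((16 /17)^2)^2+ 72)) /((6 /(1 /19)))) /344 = -11008820843 /41446030912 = -0.27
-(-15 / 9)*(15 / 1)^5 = 1265625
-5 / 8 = -0.62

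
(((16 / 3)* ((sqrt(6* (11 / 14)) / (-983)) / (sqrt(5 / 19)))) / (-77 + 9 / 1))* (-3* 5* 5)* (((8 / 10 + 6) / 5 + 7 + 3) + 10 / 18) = -1532* sqrt(21945) / 751995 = -0.30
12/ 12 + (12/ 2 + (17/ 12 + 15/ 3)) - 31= -17.58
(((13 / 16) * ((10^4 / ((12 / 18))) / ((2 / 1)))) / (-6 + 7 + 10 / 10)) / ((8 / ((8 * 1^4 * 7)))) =170625 / 8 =21328.12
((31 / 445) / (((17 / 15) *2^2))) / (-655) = -93 / 3964060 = -0.00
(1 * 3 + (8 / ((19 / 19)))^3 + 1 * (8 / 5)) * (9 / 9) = 2583 / 5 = 516.60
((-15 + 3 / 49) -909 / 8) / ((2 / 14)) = -50397 / 56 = -899.95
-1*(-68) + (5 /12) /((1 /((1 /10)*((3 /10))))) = 5441 /80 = 68.01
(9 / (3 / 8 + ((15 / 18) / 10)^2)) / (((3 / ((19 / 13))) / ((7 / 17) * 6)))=344736 / 12155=28.36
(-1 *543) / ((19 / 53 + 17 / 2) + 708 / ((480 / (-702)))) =191860 / 362729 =0.53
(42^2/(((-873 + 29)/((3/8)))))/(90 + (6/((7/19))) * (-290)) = 3087/18247280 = 0.00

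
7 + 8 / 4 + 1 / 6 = 55 / 6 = 9.17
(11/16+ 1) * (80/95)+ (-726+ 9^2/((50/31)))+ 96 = -549441/950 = -578.36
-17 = -17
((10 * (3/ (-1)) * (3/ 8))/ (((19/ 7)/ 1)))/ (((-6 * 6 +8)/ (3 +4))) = 315/ 304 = 1.04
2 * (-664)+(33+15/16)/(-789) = -5588405/4208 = -1328.04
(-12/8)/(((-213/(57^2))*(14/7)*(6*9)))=361/1704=0.21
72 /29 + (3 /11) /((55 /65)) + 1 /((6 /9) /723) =7630707 /7018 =1087.31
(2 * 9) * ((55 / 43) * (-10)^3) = -990000 / 43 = -23023.26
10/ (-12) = -5/ 6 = -0.83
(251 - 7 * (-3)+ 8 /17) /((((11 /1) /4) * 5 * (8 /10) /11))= 272.47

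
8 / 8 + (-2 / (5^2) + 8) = 223 / 25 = 8.92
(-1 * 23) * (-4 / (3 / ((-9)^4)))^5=1178342950171641099264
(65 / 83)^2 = 4225 / 6889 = 0.61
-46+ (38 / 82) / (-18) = -33967 / 738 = -46.03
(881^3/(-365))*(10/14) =-683797841/511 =-1338156.24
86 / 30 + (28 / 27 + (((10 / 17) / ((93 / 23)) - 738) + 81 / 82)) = -4276025597 / 5833890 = -732.96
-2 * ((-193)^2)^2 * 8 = -22199808016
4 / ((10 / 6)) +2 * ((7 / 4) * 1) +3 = 89 / 10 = 8.90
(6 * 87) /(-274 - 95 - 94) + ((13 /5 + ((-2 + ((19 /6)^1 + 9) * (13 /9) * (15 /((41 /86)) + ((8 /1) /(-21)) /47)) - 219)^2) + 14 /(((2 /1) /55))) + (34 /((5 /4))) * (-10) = 304564478051772824024 /2763634098229515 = 110204.34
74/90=37/45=0.82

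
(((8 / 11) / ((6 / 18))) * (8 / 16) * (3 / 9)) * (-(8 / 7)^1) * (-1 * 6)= 192 / 77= 2.49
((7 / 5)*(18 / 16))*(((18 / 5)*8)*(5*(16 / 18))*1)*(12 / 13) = 12096 / 65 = 186.09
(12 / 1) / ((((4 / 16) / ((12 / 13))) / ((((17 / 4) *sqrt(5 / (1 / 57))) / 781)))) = 2448 *sqrt(285) / 10153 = 4.07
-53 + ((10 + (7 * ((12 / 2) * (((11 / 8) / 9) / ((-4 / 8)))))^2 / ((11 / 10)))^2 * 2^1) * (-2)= -8269918 / 81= -102097.75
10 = 10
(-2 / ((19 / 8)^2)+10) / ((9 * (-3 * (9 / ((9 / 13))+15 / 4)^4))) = -891392 / 196412976387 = -0.00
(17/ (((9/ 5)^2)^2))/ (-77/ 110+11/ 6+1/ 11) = 584375/ 441774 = 1.32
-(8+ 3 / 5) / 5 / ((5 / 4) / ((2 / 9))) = -344 / 1125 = -0.31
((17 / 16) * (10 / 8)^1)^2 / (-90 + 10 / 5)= -0.02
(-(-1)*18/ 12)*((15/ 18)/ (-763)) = -5/ 3052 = -0.00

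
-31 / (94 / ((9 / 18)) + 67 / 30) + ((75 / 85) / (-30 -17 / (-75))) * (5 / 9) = -38870605 / 216643427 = -0.18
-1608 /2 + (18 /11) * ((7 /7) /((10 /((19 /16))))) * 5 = -141333 /176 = -803.03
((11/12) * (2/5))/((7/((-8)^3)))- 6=-3446/105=-32.82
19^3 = 6859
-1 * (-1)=1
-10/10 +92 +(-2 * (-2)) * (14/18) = 847/9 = 94.11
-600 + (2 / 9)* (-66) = -1844 / 3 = -614.67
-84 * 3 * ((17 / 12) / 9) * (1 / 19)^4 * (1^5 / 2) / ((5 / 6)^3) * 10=-8568 / 3258025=-0.00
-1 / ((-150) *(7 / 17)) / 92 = 17 / 96600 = 0.00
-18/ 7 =-2.57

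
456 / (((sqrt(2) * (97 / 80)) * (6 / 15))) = 45600 * sqrt(2) / 97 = 664.83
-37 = -37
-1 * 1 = -1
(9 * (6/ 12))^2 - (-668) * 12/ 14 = 16599/ 28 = 592.82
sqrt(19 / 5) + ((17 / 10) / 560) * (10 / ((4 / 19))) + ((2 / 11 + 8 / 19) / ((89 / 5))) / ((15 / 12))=7137083 / 41666240 + sqrt(95) / 5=2.12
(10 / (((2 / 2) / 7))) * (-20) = -1400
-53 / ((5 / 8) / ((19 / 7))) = -8056 / 35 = -230.17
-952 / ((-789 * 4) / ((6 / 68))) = 7 / 263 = 0.03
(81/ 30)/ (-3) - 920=-9209/ 10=-920.90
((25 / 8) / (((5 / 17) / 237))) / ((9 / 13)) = 87295 / 24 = 3637.29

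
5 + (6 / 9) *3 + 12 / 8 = 17 / 2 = 8.50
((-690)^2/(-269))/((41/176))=-83793600/11029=-7597.57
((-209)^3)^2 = 83344647990241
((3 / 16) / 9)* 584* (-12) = -146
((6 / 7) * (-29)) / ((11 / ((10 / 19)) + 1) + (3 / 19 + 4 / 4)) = -33060 / 30667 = -1.08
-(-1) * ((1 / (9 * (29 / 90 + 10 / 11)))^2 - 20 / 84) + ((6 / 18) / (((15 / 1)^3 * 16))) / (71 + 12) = -0.23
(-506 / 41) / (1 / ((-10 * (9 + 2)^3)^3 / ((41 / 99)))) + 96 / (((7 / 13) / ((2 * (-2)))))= 826833221422286448 / 11767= 70267121732156.58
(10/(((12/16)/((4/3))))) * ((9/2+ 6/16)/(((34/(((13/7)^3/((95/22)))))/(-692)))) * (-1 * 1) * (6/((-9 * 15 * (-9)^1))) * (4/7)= 6957002624/942260445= 7.38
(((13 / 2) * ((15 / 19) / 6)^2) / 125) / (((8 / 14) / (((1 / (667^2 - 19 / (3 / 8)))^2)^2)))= 81 / 2013166202690474807985100000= 0.00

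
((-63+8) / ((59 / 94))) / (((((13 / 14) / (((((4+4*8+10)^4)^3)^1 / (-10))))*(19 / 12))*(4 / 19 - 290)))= -3898197237079156737589248 / 2111551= -1846129805569061196.05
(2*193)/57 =386/57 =6.77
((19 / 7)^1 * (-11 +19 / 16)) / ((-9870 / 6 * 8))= 0.00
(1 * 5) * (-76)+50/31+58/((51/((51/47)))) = -549512/1457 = -377.15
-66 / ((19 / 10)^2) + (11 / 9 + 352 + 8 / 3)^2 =3703039849 / 29241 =126638.62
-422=-422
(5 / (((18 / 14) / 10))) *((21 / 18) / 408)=1225 / 11016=0.11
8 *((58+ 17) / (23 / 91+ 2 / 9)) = 491400 / 389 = 1263.24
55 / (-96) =-55 / 96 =-0.57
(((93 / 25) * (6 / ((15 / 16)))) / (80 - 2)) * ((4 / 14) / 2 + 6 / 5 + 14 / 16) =38502 / 56875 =0.68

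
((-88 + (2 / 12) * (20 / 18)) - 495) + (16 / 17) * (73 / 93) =-8282360 / 14229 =-582.08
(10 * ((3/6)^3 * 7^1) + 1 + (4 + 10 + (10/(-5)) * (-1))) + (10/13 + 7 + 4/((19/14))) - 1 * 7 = 29113/988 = 29.47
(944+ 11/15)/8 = 14171/120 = 118.09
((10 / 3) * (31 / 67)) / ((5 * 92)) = 31 / 9246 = 0.00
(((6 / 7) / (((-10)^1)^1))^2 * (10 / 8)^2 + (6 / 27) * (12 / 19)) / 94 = 0.00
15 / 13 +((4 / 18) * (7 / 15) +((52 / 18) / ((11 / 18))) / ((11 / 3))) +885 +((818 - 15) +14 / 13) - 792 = 191039597 / 212355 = 899.62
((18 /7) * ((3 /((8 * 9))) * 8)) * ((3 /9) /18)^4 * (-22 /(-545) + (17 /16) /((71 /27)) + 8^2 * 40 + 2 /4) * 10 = 1585531907 /614181403584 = 0.00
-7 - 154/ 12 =-119/ 6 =-19.83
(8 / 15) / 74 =4 / 555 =0.01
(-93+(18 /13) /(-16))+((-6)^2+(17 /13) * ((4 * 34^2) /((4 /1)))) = 151279 /104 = 1454.61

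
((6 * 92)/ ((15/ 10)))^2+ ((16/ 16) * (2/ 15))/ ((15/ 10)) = 6094084/ 45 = 135424.09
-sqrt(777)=-27.87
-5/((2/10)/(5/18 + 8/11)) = -4975/198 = -25.13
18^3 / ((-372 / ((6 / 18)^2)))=-54 / 31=-1.74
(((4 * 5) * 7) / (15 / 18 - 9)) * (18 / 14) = -1080 / 49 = -22.04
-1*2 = -2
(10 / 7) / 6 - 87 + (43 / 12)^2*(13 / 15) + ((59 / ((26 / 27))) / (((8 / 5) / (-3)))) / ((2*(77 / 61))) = -74834213 / 617760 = -121.14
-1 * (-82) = 82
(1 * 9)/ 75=3/ 25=0.12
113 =113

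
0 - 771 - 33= -804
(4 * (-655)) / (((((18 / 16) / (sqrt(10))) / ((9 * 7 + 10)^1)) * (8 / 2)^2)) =-95630 * sqrt(10) / 9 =-33600.96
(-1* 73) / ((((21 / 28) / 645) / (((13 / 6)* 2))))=-816140 / 3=-272046.67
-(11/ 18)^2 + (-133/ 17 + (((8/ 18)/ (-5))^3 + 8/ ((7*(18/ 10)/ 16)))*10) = 93.38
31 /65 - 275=-17844 /65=-274.52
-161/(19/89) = -14329/19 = -754.16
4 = 4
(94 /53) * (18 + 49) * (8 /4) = 12596 /53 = 237.66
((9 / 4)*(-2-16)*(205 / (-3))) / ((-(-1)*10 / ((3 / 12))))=1107 / 16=69.19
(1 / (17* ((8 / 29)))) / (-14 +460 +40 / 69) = 2001 / 4190704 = 0.00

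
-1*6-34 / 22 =-83 / 11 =-7.55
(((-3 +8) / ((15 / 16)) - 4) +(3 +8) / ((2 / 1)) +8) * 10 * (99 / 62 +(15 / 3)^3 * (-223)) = -769027195 / 186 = -4134554.81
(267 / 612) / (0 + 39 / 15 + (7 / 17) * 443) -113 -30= -26985371 / 188712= -143.00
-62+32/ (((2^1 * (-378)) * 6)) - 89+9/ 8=-679865/ 4536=-149.88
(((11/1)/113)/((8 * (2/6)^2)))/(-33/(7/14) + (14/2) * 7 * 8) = 99/294704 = 0.00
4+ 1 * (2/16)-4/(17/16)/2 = 305/136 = 2.24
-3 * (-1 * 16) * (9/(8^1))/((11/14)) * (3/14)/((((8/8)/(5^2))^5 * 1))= 1582031250/11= 143821022.73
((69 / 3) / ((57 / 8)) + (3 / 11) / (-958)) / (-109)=-1938821 / 65472594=-0.03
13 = 13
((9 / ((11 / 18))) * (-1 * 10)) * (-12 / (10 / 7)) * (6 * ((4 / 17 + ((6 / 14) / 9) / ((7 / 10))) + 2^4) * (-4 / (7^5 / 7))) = -633619584 / 3142909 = -201.60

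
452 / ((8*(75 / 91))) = 10283 / 150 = 68.55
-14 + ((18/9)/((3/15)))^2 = 86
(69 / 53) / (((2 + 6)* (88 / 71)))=4899 / 37312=0.13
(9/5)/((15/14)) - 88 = -2158/25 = -86.32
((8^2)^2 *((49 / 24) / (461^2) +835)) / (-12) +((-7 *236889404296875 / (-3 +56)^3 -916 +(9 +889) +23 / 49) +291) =-11138511800.31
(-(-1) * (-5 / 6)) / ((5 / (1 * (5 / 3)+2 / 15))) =-3 / 10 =-0.30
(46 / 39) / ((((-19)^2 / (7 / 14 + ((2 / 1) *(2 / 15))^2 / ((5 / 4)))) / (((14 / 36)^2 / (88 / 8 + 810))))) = 1412131 / 4213204105500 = 0.00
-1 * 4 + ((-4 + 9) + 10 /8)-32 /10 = -19 /20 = -0.95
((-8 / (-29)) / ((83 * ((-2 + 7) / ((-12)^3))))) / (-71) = 0.02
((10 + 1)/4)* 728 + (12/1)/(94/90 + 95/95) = 46181/23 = 2007.87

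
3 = 3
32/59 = 0.54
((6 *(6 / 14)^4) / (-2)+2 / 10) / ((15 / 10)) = 2372 / 36015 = 0.07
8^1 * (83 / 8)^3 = 571787 / 64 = 8934.17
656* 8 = 5248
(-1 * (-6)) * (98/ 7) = 84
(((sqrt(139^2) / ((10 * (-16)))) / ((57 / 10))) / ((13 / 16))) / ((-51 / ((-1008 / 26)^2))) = 3923136 / 709631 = 5.53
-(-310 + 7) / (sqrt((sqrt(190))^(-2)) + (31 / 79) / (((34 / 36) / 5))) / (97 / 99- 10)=-1123978590900 / 69427241497 + 54104059053 * sqrt(190) / 1319117588443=-15.62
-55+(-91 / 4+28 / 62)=-9585 / 124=-77.30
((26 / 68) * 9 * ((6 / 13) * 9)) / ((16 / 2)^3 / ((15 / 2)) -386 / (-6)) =405 / 3757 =0.11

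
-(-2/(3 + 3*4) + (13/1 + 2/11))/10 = -2153/1650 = -1.30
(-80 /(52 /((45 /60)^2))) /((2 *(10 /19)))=-171 /208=-0.82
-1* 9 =-9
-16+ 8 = -8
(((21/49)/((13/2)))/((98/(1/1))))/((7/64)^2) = 12288/218491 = 0.06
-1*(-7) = 7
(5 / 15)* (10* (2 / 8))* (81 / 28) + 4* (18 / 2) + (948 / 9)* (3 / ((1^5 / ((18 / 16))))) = 22059 / 56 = 393.91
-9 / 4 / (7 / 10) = -45 / 14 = -3.21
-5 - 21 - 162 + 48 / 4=-176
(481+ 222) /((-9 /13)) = -9139 /9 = -1015.44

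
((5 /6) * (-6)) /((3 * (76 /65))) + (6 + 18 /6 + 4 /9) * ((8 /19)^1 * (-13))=-36335 /684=-53.12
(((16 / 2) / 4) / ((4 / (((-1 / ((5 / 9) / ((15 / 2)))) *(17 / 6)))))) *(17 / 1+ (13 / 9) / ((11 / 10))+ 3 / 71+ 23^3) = -1456064671 / 6248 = -233044.92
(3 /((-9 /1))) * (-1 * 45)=15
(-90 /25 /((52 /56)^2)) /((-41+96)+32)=-1176 /24505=-0.05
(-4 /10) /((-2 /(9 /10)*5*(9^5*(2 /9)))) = 1 /364500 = 0.00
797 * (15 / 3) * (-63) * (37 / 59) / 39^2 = -103.51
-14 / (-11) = 14 / 11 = 1.27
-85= -85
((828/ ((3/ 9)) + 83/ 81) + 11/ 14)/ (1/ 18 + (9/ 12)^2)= 22551272/ 5607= 4021.99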